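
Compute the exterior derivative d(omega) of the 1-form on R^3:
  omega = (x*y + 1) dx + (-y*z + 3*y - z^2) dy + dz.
d(omega) = (-x) dx ∧ dy + (y + 2*z) dy ∧ dz

For a 1-form omega = sum_i f_i dx_i, the exterior derivative is
  d(omega) = sum_{i < j} (∂f_j/∂x_i - ∂f_i/∂x_j) dx_i ∧ dx_j.
  coefficient of dx ∧ dy: ∂f_2/∂x - ∂f_1/∂y = ∂(-y*z + 3*y - z^2)/∂x - ∂(x*y + 1)/∂y = -x
  coefficient of dy ∧ dz: ∂f_3/∂y - ∂f_2/∂z = ∂(1)/∂y - ∂(-y*z + 3*y - z^2)/∂z = y + 2*z
Assembling: d(omega) = (-x) dx ∧ dy + (y + 2*z) dy ∧ dz.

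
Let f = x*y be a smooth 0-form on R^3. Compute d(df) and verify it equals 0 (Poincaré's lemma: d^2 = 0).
d(df) = 0

Step 1: df = sum_i (∂f/∂x_i) dx_i = (y) dx + (x) dy + (0) dz.
Step 2: Apply d again. Using the 1-form formula, the coefficient of dx ∧ dy in d(df) is ∂^2 f/∂x ∂y - ∂^2 f/∂y ∂x = (1) - (1) = 0 (equality of mixed partials for smooth f).
Similarly for dx ∧ dz and dy ∧ dz — all coefficients vanish. So d(df) = 0.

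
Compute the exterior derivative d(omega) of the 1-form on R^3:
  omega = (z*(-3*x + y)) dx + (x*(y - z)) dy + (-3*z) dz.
d(omega) = (y - 2*z) dx ∧ dy + (3*x - y) dx ∧ dz + (x) dy ∧ dz

For a 1-form omega = sum_i f_i dx_i, the exterior derivative is
  d(omega) = sum_{i < j} (∂f_j/∂x_i - ∂f_i/∂x_j) dx_i ∧ dx_j.
  coefficient of dx ∧ dy: ∂f_2/∂x - ∂f_1/∂y = ∂(x*(y - z))/∂x - ∂(z*(-3*x + y))/∂y = y - 2*z
  coefficient of dx ∧ dz: ∂f_3/∂x - ∂f_1/∂z = ∂(-3*z)/∂x - ∂(z*(-3*x + y))/∂z = 3*x - y
  coefficient of dy ∧ dz: ∂f_3/∂y - ∂f_2/∂z = ∂(-3*z)/∂y - ∂(x*(y - z))/∂z = x
Assembling: d(omega) = (y - 2*z) dx ∧ dy + (3*x - y) dx ∧ dz + (x) dy ∧ dz.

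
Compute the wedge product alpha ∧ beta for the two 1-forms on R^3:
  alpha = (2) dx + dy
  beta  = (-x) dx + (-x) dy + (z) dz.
alpha ∧ beta = (-x) dx ∧ dy + (2*z) dx ∧ dz + (z) dy ∧ dz

Distribute the wedge, using dx_i ∧ dx_j = -dx_j ∧ dx_i and dx_i ∧ dx_i = 0. For each pair (i, j) with i < j, the coefficient of dx_i ∧ dx_j in alpha ∧ beta is (alpha_i * beta_j - alpha_j * beta_i). Collecting: alpha ∧ beta = (-x) dx ∧ dy + (2*z) dx ∧ dz + (z) dy ∧ dz.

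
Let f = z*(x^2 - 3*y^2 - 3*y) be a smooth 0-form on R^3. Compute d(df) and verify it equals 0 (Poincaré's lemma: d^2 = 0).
d(df) = 0

Step 1: df = sum_i (∂f/∂x_i) dx_i = (2*x*z) dx + (3*z*(-2*y - 1)) dy + (x^2 - 3*y^2 - 3*y) dz.
Step 2: Apply d again. Using the 1-form formula, the coefficient of dx ∧ dy in d(df) is ∂^2 f/∂x ∂y - ∂^2 f/∂y ∂x = (0) - (0) = 0 (equality of mixed partials for smooth f).
Similarly for dx ∧ dz and dy ∧ dz — all coefficients vanish. So d(df) = 0.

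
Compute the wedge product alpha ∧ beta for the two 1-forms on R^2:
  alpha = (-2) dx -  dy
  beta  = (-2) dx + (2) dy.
alpha ∧ beta = (-6) dx ∧ dy

Distribute the wedge, using dx_i ∧ dx_j = -dx_j ∧ dx_i and dx_i ∧ dx_i = 0. For each pair (i, j) with i < j, the coefficient of dx_i ∧ dx_j in alpha ∧ beta is (alpha_i * beta_j - alpha_j * beta_i). Collecting: alpha ∧ beta = (-6) dx ∧ dy.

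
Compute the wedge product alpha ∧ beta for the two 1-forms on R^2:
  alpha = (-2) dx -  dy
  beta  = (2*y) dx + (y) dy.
alpha ∧ beta = 0

Distribute the wedge, using dx_i ∧ dx_j = -dx_j ∧ dx_i and dx_i ∧ dx_i = 0. For each pair (i, j) with i < j, the coefficient of dx_i ∧ dx_j in alpha ∧ beta is (alpha_i * beta_j - alpha_j * beta_i). Collecting: alpha ∧ beta = 0.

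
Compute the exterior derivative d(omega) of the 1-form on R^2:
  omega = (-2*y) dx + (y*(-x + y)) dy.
d(omega) = (2 - y) dx ∧ dy

For a 1-form omega = sum_i f_i dx_i, the exterior derivative is
  d(omega) = sum_{i < j} (∂f_j/∂x_i - ∂f_i/∂x_j) dx_i ∧ dx_j.
  coefficient of dx ∧ dy: ∂f_2/∂x - ∂f_1/∂y = ∂(y*(-x + y))/∂x - ∂(-2*y)/∂y = 2 - y
Assembling: d(omega) = (2 - y) dx ∧ dy.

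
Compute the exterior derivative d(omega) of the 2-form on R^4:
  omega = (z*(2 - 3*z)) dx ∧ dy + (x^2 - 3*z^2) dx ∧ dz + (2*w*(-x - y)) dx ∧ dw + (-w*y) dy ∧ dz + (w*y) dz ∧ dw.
d(omega) = (2 - 6*z) dx ∧ dy ∧ dz + (2*w) dx ∧ dy ∧ dw + (w - y) dy ∧ dz ∧ dw

For a 2-form omega = sum_{i<j} g_{ij} dx_i ∧ dx_j, the exterior derivative is
  d(omega) = sum_{i<j} d(g_{ij}) ∧ dx_i ∧ dx_j = sum_{i<j, k} (∂g_{ij}/∂x_k) dx_k ∧ dx_i ∧ dx_j.
Expand each term, using dx_k ∧ dx_i ∧ dx_j = sgn(permutation) dx_{(a)} ∧ dx_{(b)} ∧ dx_{(c)} with (a < b < c) sorted:
  d(z*(2 - 3*z)) includes (∂/∂z)(z*(2 - 3*z)) dz = (2 - 6*z) dz, which multiplied by dx ∧ dy gives (2 - 6*z) dx ∧ dy ∧ dz
  d(2*w*(-x - y)) includes (∂/∂y)(2*w*(-x - y)) dy = (-2*w) dy, which multiplied by dx ∧ dw gives (2*w) dx ∧ dy ∧ dw
  d(-w*y) includes (∂/∂w)(-w*y) dw = (-y) dw, which multiplied by dy ∧ dz gives (-y) dy ∧ dz ∧ dw
  d(w*y) includes (∂/∂y)(w*y) dy = (w) dy, which multiplied by dz ∧ dw gives (w) dy ∧ dz ∧ dw
Collecting like 3-forms: d(omega) = (2 - 6*z) dx ∧ dy ∧ dz + (2*w) dx ∧ dy ∧ dw + (w - y) dy ∧ dz ∧ dw.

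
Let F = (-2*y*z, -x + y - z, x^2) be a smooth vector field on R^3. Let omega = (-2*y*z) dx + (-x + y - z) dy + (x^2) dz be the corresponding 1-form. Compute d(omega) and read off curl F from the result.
d(omega) = (1) dy ∧ dz + (-2*x - 2*y) dz ∧ dx + (2*z - 1) dx ∧ dy; curl F = (1, -2*x - 2*y, 2*z - 1)

d omega = sum_{i<j} (∂f_j/∂x_i - ∂f_i/∂x_j) dx_i ∧ dx_j. Under the identification (dy ∧ dz, dz ∧ dx, dx ∧ dy) ↔ (e_x, e_y, e_z), the coefficients are exactly the components of curl F. Compute:
  ∂R/∂y - ∂Q/∂z = (0) - (-1) = 1
  ∂P/∂z - ∂R/∂x = (-2*y) - (2*x) = -2*x - 2*y
  ∂Q/∂x - ∂P/∂y = (-1) - (-2*z) = 2*z - 1.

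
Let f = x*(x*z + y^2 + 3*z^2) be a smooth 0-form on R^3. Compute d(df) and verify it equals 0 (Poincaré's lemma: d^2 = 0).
d(df) = 0

Step 1: df = sum_i (∂f/∂x_i) dx_i = (2*x*z + y^2 + 3*z^2) dx + (2*x*y) dy + (x*(x + 6*z)) dz.
Step 2: Apply d again. Using the 1-form formula, the coefficient of dx ∧ dy in d(df) is ∂^2 f/∂x ∂y - ∂^2 f/∂y ∂x = (2*y) - (2*y) = 0 (equality of mixed partials for smooth f).
Similarly for dx ∧ dz and dy ∧ dz — all coefficients vanish. So d(df) = 0.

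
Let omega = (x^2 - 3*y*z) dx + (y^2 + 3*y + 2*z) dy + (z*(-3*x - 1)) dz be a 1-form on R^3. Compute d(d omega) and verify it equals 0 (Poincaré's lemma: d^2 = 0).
d(d omega) = 0

Step 1: d omega = sum_{i<j} (∂f_j/∂x_i - ∂f_i/∂x_j) dx_i ∧ dx_j:
  coeff of dx ∧ dy: 3*z
  coeff of dx ∧ dz: 3*y - 3*z
  coeff of dy ∧ dz: -2
Step 2: Apply d again to each 2-form coefficient. The only possible 3-form in R^3 is dx ∧ dy ∧ dz, with coefficient
  ∂(coeff of dy∧dz)/∂x - ∂(coeff of dx∧dz)/∂y + ∂(coeff of dx∧dy)/∂z
  = ∂/∂x (-2) - ∂/∂y (3*y - 3*z) + ∂/∂z (3*z).
Each of these terms simplifies to sums of mixed partials that cancel in pairs. The result is 0 (by equality of mixed partials for smooth functions — Schwarz / Clairaut).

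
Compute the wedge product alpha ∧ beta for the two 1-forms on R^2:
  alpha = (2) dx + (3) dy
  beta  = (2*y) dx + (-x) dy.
alpha ∧ beta = (-2*x - 6*y) dx ∧ dy

Distribute the wedge, using dx_i ∧ dx_j = -dx_j ∧ dx_i and dx_i ∧ dx_i = 0. For each pair (i, j) with i < j, the coefficient of dx_i ∧ dx_j in alpha ∧ beta is (alpha_i * beta_j - alpha_j * beta_i). Collecting: alpha ∧ beta = (-2*x - 6*y) dx ∧ dy.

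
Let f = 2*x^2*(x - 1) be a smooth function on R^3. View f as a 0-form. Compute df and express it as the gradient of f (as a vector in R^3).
df = (2*x*(3*x - 2)) dx + (0) dy + (0) dz; grad f = (2*x*(3*x - 2), 0, 0)

For a 0-form f, d f = (∂f/∂x) dx + (∂f/∂y) dy + (∂f/∂z) dz. The components of the vector representation are exactly the entries of grad f in Cartesian coordinates:
  ∂f/∂x = 2*x*(3*x - 2)
  ∂f/∂y = 0
  ∂f/∂z = 0.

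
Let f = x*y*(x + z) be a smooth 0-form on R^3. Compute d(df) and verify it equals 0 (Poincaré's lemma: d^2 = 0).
d(df) = 0

Step 1: df = sum_i (∂f/∂x_i) dx_i = (y*(2*x + z)) dx + (x*(x + z)) dy + (x*y) dz.
Step 2: Apply d again. Using the 1-form formula, the coefficient of dx ∧ dy in d(df) is ∂^2 f/∂x ∂y - ∂^2 f/∂y ∂x = (2*x + z) - (2*x + z) = 0 (equality of mixed partials for smooth f).
Similarly for dx ∧ dz and dy ∧ dz — all coefficients vanish. So d(df) = 0.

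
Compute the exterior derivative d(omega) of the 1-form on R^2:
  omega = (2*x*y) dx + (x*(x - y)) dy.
d(omega) = (-y) dx ∧ dy

For a 1-form omega = sum_i f_i dx_i, the exterior derivative is
  d(omega) = sum_{i < j} (∂f_j/∂x_i - ∂f_i/∂x_j) dx_i ∧ dx_j.
  coefficient of dx ∧ dy: ∂f_2/∂x - ∂f_1/∂y = ∂(x*(x - y))/∂x - ∂(2*x*y)/∂y = -y
Assembling: d(omega) = (-y) dx ∧ dy.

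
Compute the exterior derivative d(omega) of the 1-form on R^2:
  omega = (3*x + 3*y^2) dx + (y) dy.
d(omega) = (-6*y) dx ∧ dy

For a 1-form omega = sum_i f_i dx_i, the exterior derivative is
  d(omega) = sum_{i < j} (∂f_j/∂x_i - ∂f_i/∂x_j) dx_i ∧ dx_j.
  coefficient of dx ∧ dy: ∂f_2/∂x - ∂f_1/∂y = ∂(y)/∂x - ∂(3*x + 3*y^2)/∂y = -6*y
Assembling: d(omega) = (-6*y) dx ∧ dy.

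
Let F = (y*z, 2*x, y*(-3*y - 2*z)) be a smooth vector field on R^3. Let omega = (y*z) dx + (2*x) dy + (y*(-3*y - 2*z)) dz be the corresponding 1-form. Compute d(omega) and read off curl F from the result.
d(omega) = (-6*y - 2*z) dy ∧ dz + (y) dz ∧ dx + (2 - z) dx ∧ dy; curl F = (-6*y - 2*z, y, 2 - z)

d omega = sum_{i<j} (∂f_j/∂x_i - ∂f_i/∂x_j) dx_i ∧ dx_j. Under the identification (dy ∧ dz, dz ∧ dx, dx ∧ dy) ↔ (e_x, e_y, e_z), the coefficients are exactly the components of curl F. Compute:
  ∂R/∂y - ∂Q/∂z = (-6*y - 2*z) - (0) = -6*y - 2*z
  ∂P/∂z - ∂R/∂x = (y) - (0) = y
  ∂Q/∂x - ∂P/∂y = (2) - (z) = 2 - z.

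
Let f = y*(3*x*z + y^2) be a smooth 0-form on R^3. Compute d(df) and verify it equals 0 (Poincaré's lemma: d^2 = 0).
d(df) = 0

Step 1: df = sum_i (∂f/∂x_i) dx_i = (3*y*z) dx + (3*x*z + 3*y^2) dy + (3*x*y) dz.
Step 2: Apply d again. Using the 1-form formula, the coefficient of dx ∧ dy in d(df) is ∂^2 f/∂x ∂y - ∂^2 f/∂y ∂x = (3*z) - (3*z) = 0 (equality of mixed partials for smooth f).
Similarly for dx ∧ dz and dy ∧ dz — all coefficients vanish. So d(df) = 0.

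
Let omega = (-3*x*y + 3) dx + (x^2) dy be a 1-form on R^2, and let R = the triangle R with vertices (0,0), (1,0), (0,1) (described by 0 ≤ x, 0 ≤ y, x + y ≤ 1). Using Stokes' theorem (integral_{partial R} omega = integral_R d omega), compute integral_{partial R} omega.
integral_(partial R) omega = 5/6

Stokes: integral_partial_R omega = integral_R d omega with d omega = (∂Q/∂x - ∂P/∂y) dx ∧ dy.
  ∂Q/∂x = 2*x
  ∂P/∂y = -3*x
  integrand = ∂Q/∂x - ∂P/∂y = 5*x.
Integrating over R: integral_0^1 integral_0^{1-x} (5*x) dy dx = 5/6.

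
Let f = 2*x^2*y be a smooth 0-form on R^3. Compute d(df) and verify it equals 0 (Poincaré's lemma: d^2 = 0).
d(df) = 0

Step 1: df = sum_i (∂f/∂x_i) dx_i = (4*x*y) dx + (2*x^2) dy + (0) dz.
Step 2: Apply d again. Using the 1-form formula, the coefficient of dx ∧ dy in d(df) is ∂^2 f/∂x ∂y - ∂^2 f/∂y ∂x = (4*x) - (4*x) = 0 (equality of mixed partials for smooth f).
Similarly for dx ∧ dz and dy ∧ dz — all coefficients vanish. So d(df) = 0.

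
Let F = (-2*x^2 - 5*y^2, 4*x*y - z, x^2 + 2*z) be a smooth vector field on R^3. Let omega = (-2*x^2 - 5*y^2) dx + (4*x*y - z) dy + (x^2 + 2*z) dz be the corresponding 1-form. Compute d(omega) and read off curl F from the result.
d(omega) = (1) dy ∧ dz + (-2*x) dz ∧ dx + (14*y) dx ∧ dy; curl F = (1, -2*x, 14*y)

d omega = sum_{i<j} (∂f_j/∂x_i - ∂f_i/∂x_j) dx_i ∧ dx_j. Under the identification (dy ∧ dz, dz ∧ dx, dx ∧ dy) ↔ (e_x, e_y, e_z), the coefficients are exactly the components of curl F. Compute:
  ∂R/∂y - ∂Q/∂z = (0) - (-1) = 1
  ∂P/∂z - ∂R/∂x = (0) - (2*x) = -2*x
  ∂Q/∂x - ∂P/∂y = (4*y) - (-10*y) = 14*y.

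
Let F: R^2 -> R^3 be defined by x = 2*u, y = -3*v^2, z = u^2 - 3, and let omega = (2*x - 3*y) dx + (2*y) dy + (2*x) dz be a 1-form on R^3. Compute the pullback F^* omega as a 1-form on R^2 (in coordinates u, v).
F^* omega = (8*u^2 + 8*u + 18*v^2) du + (36*v^3) dv

Using F^*(f dg) = (f ∘ F) d(g ∘ F), substitute each coordinate x_i by F_i(u, v) in f_i, and replace dx_i by d F_i = (∂F_i/∂u) du + (∂F_i/∂v) dv.
  For the x component: f_1(F) = 4*u + 9*v^2; d F_1 = (2) du + (0) dv
  For the y component: f_2(F) = -6*v^2; d F_2 = (0) du + (-6*v) dv
  For the z component: f_3(F) = 4*u; d F_3 = (2*u) du + (0) dv
Combining and collecting du, dv coefficients:
  coeff of du: 8*u^2 + 8*u + 18*v^2
  coeff of dv: 36*v^3
F^* omega = (8*u^2 + 8*u + 18*v^2) du + (36*v^3) dv.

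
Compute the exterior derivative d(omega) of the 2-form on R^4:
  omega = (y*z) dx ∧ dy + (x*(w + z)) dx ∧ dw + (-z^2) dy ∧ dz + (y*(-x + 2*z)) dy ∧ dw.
d(omega) = (y) dx ∧ dy ∧ dz + (-x) dx ∧ dz ∧ dw + (-y) dx ∧ dy ∧ dw + (-2*y) dy ∧ dz ∧ dw

For a 2-form omega = sum_{i<j} g_{ij} dx_i ∧ dx_j, the exterior derivative is
  d(omega) = sum_{i<j} d(g_{ij}) ∧ dx_i ∧ dx_j = sum_{i<j, k} (∂g_{ij}/∂x_k) dx_k ∧ dx_i ∧ dx_j.
Expand each term, using dx_k ∧ dx_i ∧ dx_j = sgn(permutation) dx_{(a)} ∧ dx_{(b)} ∧ dx_{(c)} with (a < b < c) sorted:
  d(y*z) includes (∂/∂z)(y*z) dz = (y) dz, which multiplied by dx ∧ dy gives (y) dx ∧ dy ∧ dz
  d(x*(w + z)) includes (∂/∂z)(x*(w + z)) dz = (x) dz, which multiplied by dx ∧ dw gives (-x) dx ∧ dz ∧ dw
  d(y*(-x + 2*z)) includes (∂/∂x)(y*(-x + 2*z)) dx = (-y) dx, which multiplied by dy ∧ dw gives (-y) dx ∧ dy ∧ dw
  d(y*(-x + 2*z)) includes (∂/∂z)(y*(-x + 2*z)) dz = (2*y) dz, which multiplied by dy ∧ dw gives (-2*y) dy ∧ dz ∧ dw
Collecting like 3-forms: d(omega) = (y) dx ∧ dy ∧ dz + (-x) dx ∧ dz ∧ dw + (-y) dx ∧ dy ∧ dw + (-2*y) dy ∧ dz ∧ dw.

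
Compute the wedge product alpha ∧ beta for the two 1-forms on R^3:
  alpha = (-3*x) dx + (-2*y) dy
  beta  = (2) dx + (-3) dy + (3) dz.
alpha ∧ beta = (9*x + 4*y) dx ∧ dy + (-9*x) dx ∧ dz + (-6*y) dy ∧ dz

Distribute the wedge, using dx_i ∧ dx_j = -dx_j ∧ dx_i and dx_i ∧ dx_i = 0. For each pair (i, j) with i < j, the coefficient of dx_i ∧ dx_j in alpha ∧ beta is (alpha_i * beta_j - alpha_j * beta_i). Collecting: alpha ∧ beta = (9*x + 4*y) dx ∧ dy + (-9*x) dx ∧ dz + (-6*y) dy ∧ dz.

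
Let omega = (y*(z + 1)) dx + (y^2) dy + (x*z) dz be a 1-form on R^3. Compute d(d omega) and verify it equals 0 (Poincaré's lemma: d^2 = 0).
d(d omega) = 0

Step 1: d omega = sum_{i<j} (∂f_j/∂x_i - ∂f_i/∂x_j) dx_i ∧ dx_j:
  coeff of dx ∧ dy: -z - 1
  coeff of dx ∧ dz: -y + z
  coeff of dy ∧ dz: 0
Step 2: Apply d again to each 2-form coefficient. The only possible 3-form in R^3 is dx ∧ dy ∧ dz, with coefficient
  ∂(coeff of dy∧dz)/∂x - ∂(coeff of dx∧dz)/∂y + ∂(coeff of dx∧dy)/∂z
  = ∂/∂x (0) - ∂/∂y (-y + z) + ∂/∂z (-z - 1).
Each of these terms simplifies to sums of mixed partials that cancel in pairs. The result is 0 (by equality of mixed partials for smooth functions — Schwarz / Clairaut).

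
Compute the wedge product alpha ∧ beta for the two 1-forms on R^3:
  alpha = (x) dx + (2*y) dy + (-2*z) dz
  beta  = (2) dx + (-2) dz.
alpha ∧ beta = (-2*x + 4*z) dx ∧ dz + (-4*y) dx ∧ dy + (-4*y) dy ∧ dz

Distribute the wedge, using dx_i ∧ dx_j = -dx_j ∧ dx_i and dx_i ∧ dx_i = 0. For each pair (i, j) with i < j, the coefficient of dx_i ∧ dx_j in alpha ∧ beta is (alpha_i * beta_j - alpha_j * beta_i). Collecting: alpha ∧ beta = (-2*x + 4*z) dx ∧ dz + (-4*y) dx ∧ dy + (-4*y) dy ∧ dz.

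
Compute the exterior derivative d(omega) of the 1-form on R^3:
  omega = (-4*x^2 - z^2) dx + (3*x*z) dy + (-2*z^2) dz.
d(omega) = (3*z) dx ∧ dy + (2*z) dx ∧ dz + (-3*x) dy ∧ dz

For a 1-form omega = sum_i f_i dx_i, the exterior derivative is
  d(omega) = sum_{i < j} (∂f_j/∂x_i - ∂f_i/∂x_j) dx_i ∧ dx_j.
  coefficient of dx ∧ dy: ∂f_2/∂x - ∂f_1/∂y = ∂(3*x*z)/∂x - ∂(-4*x^2 - z^2)/∂y = 3*z
  coefficient of dx ∧ dz: ∂f_3/∂x - ∂f_1/∂z = ∂(-2*z^2)/∂x - ∂(-4*x^2 - z^2)/∂z = 2*z
  coefficient of dy ∧ dz: ∂f_3/∂y - ∂f_2/∂z = ∂(-2*z^2)/∂y - ∂(3*x*z)/∂z = -3*x
Assembling: d(omega) = (3*z) dx ∧ dy + (2*z) dx ∧ dz + (-3*x) dy ∧ dz.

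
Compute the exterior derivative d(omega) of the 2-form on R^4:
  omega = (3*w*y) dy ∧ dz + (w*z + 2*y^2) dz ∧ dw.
d(omega) = (7*y) dy ∧ dz ∧ dw

For a 2-form omega = sum_{i<j} g_{ij} dx_i ∧ dx_j, the exterior derivative is
  d(omega) = sum_{i<j} d(g_{ij}) ∧ dx_i ∧ dx_j = sum_{i<j, k} (∂g_{ij}/∂x_k) dx_k ∧ dx_i ∧ dx_j.
Expand each term, using dx_k ∧ dx_i ∧ dx_j = sgn(permutation) dx_{(a)} ∧ dx_{(b)} ∧ dx_{(c)} with (a < b < c) sorted:
  d(3*w*y) includes (∂/∂w)(3*w*y) dw = (3*y) dw, which multiplied by dy ∧ dz gives (3*y) dy ∧ dz ∧ dw
  d(w*z + 2*y^2) includes (∂/∂y)(w*z + 2*y^2) dy = (4*y) dy, which multiplied by dz ∧ dw gives (4*y) dy ∧ dz ∧ dw
Collecting like 3-forms: d(omega) = (7*y) dy ∧ dz ∧ dw.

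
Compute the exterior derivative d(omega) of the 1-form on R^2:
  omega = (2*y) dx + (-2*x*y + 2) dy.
d(omega) = (-2*y - 2) dx ∧ dy

For a 1-form omega = sum_i f_i dx_i, the exterior derivative is
  d(omega) = sum_{i < j} (∂f_j/∂x_i - ∂f_i/∂x_j) dx_i ∧ dx_j.
  coefficient of dx ∧ dy: ∂f_2/∂x - ∂f_1/∂y = ∂(-2*x*y + 2)/∂x - ∂(2*y)/∂y = -2*y - 2
Assembling: d(omega) = (-2*y - 2) dx ∧ dy.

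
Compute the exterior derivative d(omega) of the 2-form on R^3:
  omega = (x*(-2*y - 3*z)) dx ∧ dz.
d(omega) = (2*x) dx ∧ dy ∧ dz

For a 2-form omega = sum_{i<j} g_{ij} dx_i ∧ dx_j, the exterior derivative is
  d(omega) = sum_{i<j} d(g_{ij}) ∧ dx_i ∧ dx_j = sum_{i<j, k} (∂g_{ij}/∂x_k) dx_k ∧ dx_i ∧ dx_j.
Expand each term, using dx_k ∧ dx_i ∧ dx_j = sgn(permutation) dx_{(a)} ∧ dx_{(b)} ∧ dx_{(c)} with (a < b < c) sorted:
  d(x*(-2*y - 3*z)) includes (∂/∂y)(x*(-2*y - 3*z)) dy = (-2*x) dy, which multiplied by dx ∧ dz gives (2*x) dx ∧ dy ∧ dz
Collecting like 3-forms: d(omega) = (2*x) dx ∧ dy ∧ dz.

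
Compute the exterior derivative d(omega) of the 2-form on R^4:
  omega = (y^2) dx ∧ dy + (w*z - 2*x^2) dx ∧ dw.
d(omega) = (-w) dx ∧ dz ∧ dw

For a 2-form omega = sum_{i<j} g_{ij} dx_i ∧ dx_j, the exterior derivative is
  d(omega) = sum_{i<j} d(g_{ij}) ∧ dx_i ∧ dx_j = sum_{i<j, k} (∂g_{ij}/∂x_k) dx_k ∧ dx_i ∧ dx_j.
Expand each term, using dx_k ∧ dx_i ∧ dx_j = sgn(permutation) dx_{(a)} ∧ dx_{(b)} ∧ dx_{(c)} with (a < b < c) sorted:
  d(w*z - 2*x^2) includes (∂/∂z)(w*z - 2*x^2) dz = (w) dz, which multiplied by dx ∧ dw gives (-w) dx ∧ dz ∧ dw
Collecting like 3-forms: d(omega) = (-w) dx ∧ dz ∧ dw.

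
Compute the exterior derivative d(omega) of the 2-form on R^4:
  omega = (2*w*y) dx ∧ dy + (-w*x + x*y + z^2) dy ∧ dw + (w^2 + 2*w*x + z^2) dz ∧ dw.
d(omega) = (-w + 3*y) dx ∧ dy ∧ dw + (-2*z) dy ∧ dz ∧ dw + (2*w) dx ∧ dz ∧ dw

For a 2-form omega = sum_{i<j} g_{ij} dx_i ∧ dx_j, the exterior derivative is
  d(omega) = sum_{i<j} d(g_{ij}) ∧ dx_i ∧ dx_j = sum_{i<j, k} (∂g_{ij}/∂x_k) dx_k ∧ dx_i ∧ dx_j.
Expand each term, using dx_k ∧ dx_i ∧ dx_j = sgn(permutation) dx_{(a)} ∧ dx_{(b)} ∧ dx_{(c)} with (a < b < c) sorted:
  d(2*w*y) includes (∂/∂w)(2*w*y) dw = (2*y) dw, which multiplied by dx ∧ dy gives (2*y) dx ∧ dy ∧ dw
  d(-w*x + x*y + z^2) includes (∂/∂x)(-w*x + x*y + z^2) dx = (-w + y) dx, which multiplied by dy ∧ dw gives (-w + y) dx ∧ dy ∧ dw
  d(-w*x + x*y + z^2) includes (∂/∂z)(-w*x + x*y + z^2) dz = (2*z) dz, which multiplied by dy ∧ dw gives (-2*z) dy ∧ dz ∧ dw
  d(w^2 + 2*w*x + z^2) includes (∂/∂x)(w^2 + 2*w*x + z^2) dx = (2*w) dx, which multiplied by dz ∧ dw gives (2*w) dx ∧ dz ∧ dw
Collecting like 3-forms: d(omega) = (-w + 3*y) dx ∧ dy ∧ dw + (-2*z) dy ∧ dz ∧ dw + (2*w) dx ∧ dz ∧ dw.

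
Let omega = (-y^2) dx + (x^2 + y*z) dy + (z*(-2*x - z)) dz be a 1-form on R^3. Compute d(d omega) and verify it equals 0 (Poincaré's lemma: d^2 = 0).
d(d omega) = 0

Step 1: d omega = sum_{i<j} (∂f_j/∂x_i - ∂f_i/∂x_j) dx_i ∧ dx_j:
  coeff of dx ∧ dy: 2*x + 2*y
  coeff of dx ∧ dz: -2*z
  coeff of dy ∧ dz: -y
Step 2: Apply d again to each 2-form coefficient. The only possible 3-form in R^3 is dx ∧ dy ∧ dz, with coefficient
  ∂(coeff of dy∧dz)/∂x - ∂(coeff of dx∧dz)/∂y + ∂(coeff of dx∧dy)/∂z
  = ∂/∂x (-y) - ∂/∂y (-2*z) + ∂/∂z (2*x + 2*y).
Each of these terms simplifies to sums of mixed partials that cancel in pairs. The result is 0 (by equality of mixed partials for smooth functions — Schwarz / Clairaut).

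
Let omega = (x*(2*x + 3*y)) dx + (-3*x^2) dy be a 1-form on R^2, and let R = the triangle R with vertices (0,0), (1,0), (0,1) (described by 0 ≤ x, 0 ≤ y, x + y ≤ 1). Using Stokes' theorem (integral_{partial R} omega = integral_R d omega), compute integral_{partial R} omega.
integral_(partial R) omega = -3/2

Stokes: integral_partial_R omega = integral_R d omega with d omega = (∂Q/∂x - ∂P/∂y) dx ∧ dy.
  ∂Q/∂x = -6*x
  ∂P/∂y = 3*x
  integrand = ∂Q/∂x - ∂P/∂y = -9*x.
Integrating over R: integral_0^1 integral_0^{1-x} (-9*x) dy dx = -3/2.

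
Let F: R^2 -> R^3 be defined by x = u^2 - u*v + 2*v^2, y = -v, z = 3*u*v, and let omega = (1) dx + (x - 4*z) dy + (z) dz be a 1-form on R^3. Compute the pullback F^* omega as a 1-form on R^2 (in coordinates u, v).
F^* omega = (9*u*v^2 + 2*u - v) du + (9*u^2*v - u^2 + 13*u*v - u - 2*v^2 + 4*v) dv

Using F^*(f dg) = (f ∘ F) d(g ∘ F), substitute each coordinate x_i by F_i(u, v) in f_i, and replace dx_i by d F_i = (∂F_i/∂u) du + (∂F_i/∂v) dv.
  For the x component: f_1(F) = 1; d F_1 = (2*u - v) du + (-u + 4*v) dv
  For the y component: f_2(F) = u^2 - 13*u*v + 2*v^2; d F_2 = (0) du + (-1) dv
  For the z component: f_3(F) = 3*u*v; d F_3 = (3*v) du + (3*u) dv
Combining and collecting du, dv coefficients:
  coeff of du: 9*u*v^2 + 2*u - v
  coeff of dv: 9*u^2*v - u^2 + 13*u*v - u - 2*v^2 + 4*v
F^* omega = (9*u*v^2 + 2*u - v) du + (9*u^2*v - u^2 + 13*u*v - u - 2*v^2 + 4*v) dv.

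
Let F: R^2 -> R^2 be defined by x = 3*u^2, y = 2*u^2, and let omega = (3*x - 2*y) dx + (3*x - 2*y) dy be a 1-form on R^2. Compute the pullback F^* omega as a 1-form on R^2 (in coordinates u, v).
F^* omega = (50*u^3) du

Using F^*(f dg) = (f ∘ F) d(g ∘ F), substitute each coordinate x_i by F_i(u, v) in f_i, and replace dx_i by d F_i = (∂F_i/∂u) du + (∂F_i/∂v) dv.
  For the x component: f_1(F) = 5*u^2; d F_1 = (6*u) du + (0) dv
  For the y component: f_2(F) = 5*u^2; d F_2 = (4*u) du + (0) dv
Combining and collecting du, dv coefficients:
  coeff of du: 50*u^3
  coeff of dv: 0
F^* omega = (50*u^3) du.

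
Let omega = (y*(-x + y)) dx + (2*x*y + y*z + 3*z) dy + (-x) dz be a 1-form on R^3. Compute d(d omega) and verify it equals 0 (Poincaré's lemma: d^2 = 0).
d(d omega) = 0

Step 1: d omega = sum_{i<j} (∂f_j/∂x_i - ∂f_i/∂x_j) dx_i ∧ dx_j:
  coeff of dx ∧ dy: x
  coeff of dx ∧ dz: -1
  coeff of dy ∧ dz: -y - 3
Step 2: Apply d again to each 2-form coefficient. The only possible 3-form in R^3 is dx ∧ dy ∧ dz, with coefficient
  ∂(coeff of dy∧dz)/∂x - ∂(coeff of dx∧dz)/∂y + ∂(coeff of dx∧dy)/∂z
  = ∂/∂x (-y - 3) - ∂/∂y (-1) + ∂/∂z (x).
Each of these terms simplifies to sums of mixed partials that cancel in pairs. The result is 0 (by equality of mixed partials for smooth functions — Schwarz / Clairaut).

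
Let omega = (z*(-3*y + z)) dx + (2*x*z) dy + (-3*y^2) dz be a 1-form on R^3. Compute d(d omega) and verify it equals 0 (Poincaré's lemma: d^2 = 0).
d(d omega) = 0

Step 1: d omega = sum_{i<j} (∂f_j/∂x_i - ∂f_i/∂x_j) dx_i ∧ dx_j:
  coeff of dx ∧ dy: 5*z
  coeff of dx ∧ dz: 3*y - 2*z
  coeff of dy ∧ dz: -2*x - 6*y
Step 2: Apply d again to each 2-form coefficient. The only possible 3-form in R^3 is dx ∧ dy ∧ dz, with coefficient
  ∂(coeff of dy∧dz)/∂x - ∂(coeff of dx∧dz)/∂y + ∂(coeff of dx∧dy)/∂z
  = ∂/∂x (-2*x - 6*y) - ∂/∂y (3*y - 2*z) + ∂/∂z (5*z).
Each of these terms simplifies to sums of mixed partials that cancel in pairs. The result is 0 (by equality of mixed partials for smooth functions — Schwarz / Clairaut).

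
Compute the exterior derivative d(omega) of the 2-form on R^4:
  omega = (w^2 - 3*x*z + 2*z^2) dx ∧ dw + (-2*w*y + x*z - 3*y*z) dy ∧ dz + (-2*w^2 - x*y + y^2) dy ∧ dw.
d(omega) = (3*x - 4*z) dx ∧ dz ∧ dw + (z) dx ∧ dy ∧ dz + (-2*y) dy ∧ dz ∧ dw + (-y) dx ∧ dy ∧ dw

For a 2-form omega = sum_{i<j} g_{ij} dx_i ∧ dx_j, the exterior derivative is
  d(omega) = sum_{i<j} d(g_{ij}) ∧ dx_i ∧ dx_j = sum_{i<j, k} (∂g_{ij}/∂x_k) dx_k ∧ dx_i ∧ dx_j.
Expand each term, using dx_k ∧ dx_i ∧ dx_j = sgn(permutation) dx_{(a)} ∧ dx_{(b)} ∧ dx_{(c)} with (a < b < c) sorted:
  d(w^2 - 3*x*z + 2*z^2) includes (∂/∂z)(w^2 - 3*x*z + 2*z^2) dz = (-3*x + 4*z) dz, which multiplied by dx ∧ dw gives (3*x - 4*z) dx ∧ dz ∧ dw
  d(-2*w*y + x*z - 3*y*z) includes (∂/∂x)(-2*w*y + x*z - 3*y*z) dx = (z) dx, which multiplied by dy ∧ dz gives (z) dx ∧ dy ∧ dz
  d(-2*w*y + x*z - 3*y*z) includes (∂/∂w)(-2*w*y + x*z - 3*y*z) dw = (-2*y) dw, which multiplied by dy ∧ dz gives (-2*y) dy ∧ dz ∧ dw
  d(-2*w^2 - x*y + y^2) includes (∂/∂x)(-2*w^2 - x*y + y^2) dx = (-y) dx, which multiplied by dy ∧ dw gives (-y) dx ∧ dy ∧ dw
Collecting like 3-forms: d(omega) = (3*x - 4*z) dx ∧ dz ∧ dw + (z) dx ∧ dy ∧ dz + (-2*y) dy ∧ dz ∧ dw + (-y) dx ∧ dy ∧ dw.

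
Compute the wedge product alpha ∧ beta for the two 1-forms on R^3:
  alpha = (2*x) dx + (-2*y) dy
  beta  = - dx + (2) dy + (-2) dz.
alpha ∧ beta = (4*x - 2*y) dx ∧ dy + (-4*x) dx ∧ dz + (4*y) dy ∧ dz

Distribute the wedge, using dx_i ∧ dx_j = -dx_j ∧ dx_i and dx_i ∧ dx_i = 0. For each pair (i, j) with i < j, the coefficient of dx_i ∧ dx_j in alpha ∧ beta is (alpha_i * beta_j - alpha_j * beta_i). Collecting: alpha ∧ beta = (4*x - 2*y) dx ∧ dy + (-4*x) dx ∧ dz + (4*y) dy ∧ dz.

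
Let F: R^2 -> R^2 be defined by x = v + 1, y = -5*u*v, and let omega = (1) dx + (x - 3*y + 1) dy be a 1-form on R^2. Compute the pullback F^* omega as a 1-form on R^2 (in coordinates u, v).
F^* omega = (5*v*(-15*u*v - v - 2)) du + (-75*u^2*v - 5*u*v - 10*u + 1) dv

Using F^*(f dg) = (f ∘ F) d(g ∘ F), substitute each coordinate x_i by F_i(u, v) in f_i, and replace dx_i by d F_i = (∂F_i/∂u) du + (∂F_i/∂v) dv.
  For the x component: f_1(F) = 1; d F_1 = (0) du + (1) dv
  For the y component: f_2(F) = 15*u*v + v + 2; d F_2 = (-5*v) du + (-5*u) dv
Combining and collecting du, dv coefficients:
  coeff of du: 5*v*(-15*u*v - v - 2)
  coeff of dv: -75*u^2*v - 5*u*v - 10*u + 1
F^* omega = (5*v*(-15*u*v - v - 2)) du + (-75*u^2*v - 5*u*v - 10*u + 1) dv.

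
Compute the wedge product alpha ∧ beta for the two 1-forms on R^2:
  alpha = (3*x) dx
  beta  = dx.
alpha ∧ beta = 0

Distribute the wedge, using dx_i ∧ dx_j = -dx_j ∧ dx_i and dx_i ∧ dx_i = 0. For each pair (i, j) with i < j, the coefficient of dx_i ∧ dx_j in alpha ∧ beta is (alpha_i * beta_j - alpha_j * beta_i). Collecting: alpha ∧ beta = 0.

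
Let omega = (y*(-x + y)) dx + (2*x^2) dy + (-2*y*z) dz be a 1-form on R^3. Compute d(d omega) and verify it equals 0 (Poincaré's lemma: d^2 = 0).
d(d omega) = 0

Step 1: d omega = sum_{i<j} (∂f_j/∂x_i - ∂f_i/∂x_j) dx_i ∧ dx_j:
  coeff of dx ∧ dy: 5*x - 2*y
  coeff of dx ∧ dz: 0
  coeff of dy ∧ dz: -2*z
Step 2: Apply d again to each 2-form coefficient. The only possible 3-form in R^3 is dx ∧ dy ∧ dz, with coefficient
  ∂(coeff of dy∧dz)/∂x - ∂(coeff of dx∧dz)/∂y + ∂(coeff of dx∧dy)/∂z
  = ∂/∂x (-2*z) - ∂/∂y (0) + ∂/∂z (5*x - 2*y).
Each of these terms simplifies to sums of mixed partials that cancel in pairs. The result is 0 (by equality of mixed partials for smooth functions — Schwarz / Clairaut).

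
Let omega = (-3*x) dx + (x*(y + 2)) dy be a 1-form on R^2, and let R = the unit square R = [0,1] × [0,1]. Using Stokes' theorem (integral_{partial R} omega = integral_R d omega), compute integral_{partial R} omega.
integral_(partial R) omega = 5/2

Stokes: integral_partial_R omega = integral_R d omega with d omega = (∂Q/∂x - ∂P/∂y) dx ∧ dy.
  ∂Q/∂x = y + 2
  ∂P/∂y = 0
  integrand = ∂Q/∂x - ∂P/∂y = y + 2.
Integrating over R: integral_0^1 integral_0^1 (y + 2) dx dy = 5/2.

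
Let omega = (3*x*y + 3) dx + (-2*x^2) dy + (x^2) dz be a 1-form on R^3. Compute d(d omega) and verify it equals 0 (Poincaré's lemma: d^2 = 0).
d(d omega) = 0

Step 1: d omega = sum_{i<j} (∂f_j/∂x_i - ∂f_i/∂x_j) dx_i ∧ dx_j:
  coeff of dx ∧ dy: -7*x
  coeff of dx ∧ dz: 2*x
  coeff of dy ∧ dz: 0
Step 2: Apply d again to each 2-form coefficient. The only possible 3-form in R^3 is dx ∧ dy ∧ dz, with coefficient
  ∂(coeff of dy∧dz)/∂x - ∂(coeff of dx∧dz)/∂y + ∂(coeff of dx∧dy)/∂z
  = ∂/∂x (0) - ∂/∂y (2*x) + ∂/∂z (-7*x).
Each of these terms simplifies to sums of mixed partials that cancel in pairs. The result is 0 (by equality of mixed partials for smooth functions — Schwarz / Clairaut).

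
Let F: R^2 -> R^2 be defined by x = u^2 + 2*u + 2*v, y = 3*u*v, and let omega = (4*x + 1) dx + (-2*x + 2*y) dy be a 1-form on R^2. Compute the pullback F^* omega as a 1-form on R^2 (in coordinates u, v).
F^* omega = (8*u^3 - 6*u^2*v + 24*u^2 + 18*u*v^2 + 4*u*v + 18*u - 12*v^2 + 16*v + 2) du + (-6*u^3 + 18*u^2*v - 4*u^2 - 12*u*v + 16*u + 16*v + 2) dv

Using F^*(f dg) = (f ∘ F) d(g ∘ F), substitute each coordinate x_i by F_i(u, v) in f_i, and replace dx_i by d F_i = (∂F_i/∂u) du + (∂F_i/∂v) dv.
  For the x component: f_1(F) = 4*u^2 + 8*u + 8*v + 1; d F_1 = (2*u + 2) du + (2) dv
  For the y component: f_2(F) = -2*u^2 + 6*u*v - 4*u - 4*v; d F_2 = (3*v) du + (3*u) dv
Combining and collecting du, dv coefficients:
  coeff of du: 8*u^3 - 6*u^2*v + 24*u^2 + 18*u*v^2 + 4*u*v + 18*u - 12*v^2 + 16*v + 2
  coeff of dv: -6*u^3 + 18*u^2*v - 4*u^2 - 12*u*v + 16*u + 16*v + 2
F^* omega = (8*u^3 - 6*u^2*v + 24*u^2 + 18*u*v^2 + 4*u*v + 18*u - 12*v^2 + 16*v + 2) du + (-6*u^3 + 18*u^2*v - 4*u^2 - 12*u*v + 16*u + 16*v + 2) dv.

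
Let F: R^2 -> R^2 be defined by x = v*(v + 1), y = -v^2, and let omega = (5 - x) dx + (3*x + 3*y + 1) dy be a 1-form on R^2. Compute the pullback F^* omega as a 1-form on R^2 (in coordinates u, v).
F^* omega = (-2*v^3 - 9*v^2 + 7*v + 5) dv

Using F^*(f dg) = (f ∘ F) d(g ∘ F), substitute each coordinate x_i by F_i(u, v) in f_i, and replace dx_i by d F_i = (∂F_i/∂u) du + (∂F_i/∂v) dv.
  For the x component: f_1(F) = -v^2 - v + 5; d F_1 = (0) du + (2*v + 1) dv
  For the y component: f_2(F) = 3*v + 1; d F_2 = (0) du + (-2*v) dv
Combining and collecting du, dv coefficients:
  coeff of du: 0
  coeff of dv: -2*v^3 - 9*v^2 + 7*v + 5
F^* omega = (-2*v^3 - 9*v^2 + 7*v + 5) dv.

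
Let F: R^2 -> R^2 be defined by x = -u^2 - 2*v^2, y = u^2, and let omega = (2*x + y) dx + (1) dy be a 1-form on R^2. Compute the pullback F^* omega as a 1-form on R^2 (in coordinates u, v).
F^* omega = (2*u*(u^2 + 4*v^2 + 1)) du + (4*v*(u^2 + 4*v^2)) dv

Using F^*(f dg) = (f ∘ F) d(g ∘ F), substitute each coordinate x_i by F_i(u, v) in f_i, and replace dx_i by d F_i = (∂F_i/∂u) du + (∂F_i/∂v) dv.
  For the x component: f_1(F) = -u^2 - 4*v^2; d F_1 = (-2*u) du + (-4*v) dv
  For the y component: f_2(F) = 1; d F_2 = (2*u) du + (0) dv
Combining and collecting du, dv coefficients:
  coeff of du: 2*u*(u^2 + 4*v^2 + 1)
  coeff of dv: 4*v*(u^2 + 4*v^2)
F^* omega = (2*u*(u^2 + 4*v^2 + 1)) du + (4*v*(u^2 + 4*v^2)) dv.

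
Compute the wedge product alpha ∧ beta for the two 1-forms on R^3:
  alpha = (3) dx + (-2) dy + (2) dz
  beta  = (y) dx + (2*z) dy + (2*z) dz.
alpha ∧ beta = (2*y + 6*z) dx ∧ dy + (-2*y + 6*z) dx ∧ dz + (-8*z) dy ∧ dz

Distribute the wedge, using dx_i ∧ dx_j = -dx_j ∧ dx_i and dx_i ∧ dx_i = 0. For each pair (i, j) with i < j, the coefficient of dx_i ∧ dx_j in alpha ∧ beta is (alpha_i * beta_j - alpha_j * beta_i). Collecting: alpha ∧ beta = (2*y + 6*z) dx ∧ dy + (-2*y + 6*z) dx ∧ dz + (-8*z) dy ∧ dz.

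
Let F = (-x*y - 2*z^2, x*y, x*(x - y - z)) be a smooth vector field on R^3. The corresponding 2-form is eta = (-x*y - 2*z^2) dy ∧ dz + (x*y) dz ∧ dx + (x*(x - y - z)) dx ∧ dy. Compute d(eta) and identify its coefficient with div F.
d(eta) = (-y) dx ∧ dy ∧ dz; div F = -y

For a 2-form in R^3 of the form above, applying d gives a 3-form with coefficient ∂P/∂x + ∂Q/∂y + ∂R/∂z:
  ∂P/∂x = -y
  ∂Q/∂y = x
  ∂R/∂z = -x
Sum = -y, which is exactly div F.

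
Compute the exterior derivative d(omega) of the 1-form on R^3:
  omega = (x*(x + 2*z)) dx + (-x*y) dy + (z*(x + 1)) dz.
d(omega) = (-y) dx ∧ dy + (-2*x + z) dx ∧ dz

For a 1-form omega = sum_i f_i dx_i, the exterior derivative is
  d(omega) = sum_{i < j} (∂f_j/∂x_i - ∂f_i/∂x_j) dx_i ∧ dx_j.
  coefficient of dx ∧ dy: ∂f_2/∂x - ∂f_1/∂y = ∂(-x*y)/∂x - ∂(x*(x + 2*z))/∂y = -y
  coefficient of dx ∧ dz: ∂f_3/∂x - ∂f_1/∂z = ∂(z*(x + 1))/∂x - ∂(x*(x + 2*z))/∂z = -2*x + z
Assembling: d(omega) = (-y) dx ∧ dy + (-2*x + z) dx ∧ dz.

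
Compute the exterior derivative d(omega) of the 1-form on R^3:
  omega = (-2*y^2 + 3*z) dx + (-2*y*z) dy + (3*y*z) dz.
d(omega) = (4*y) dx ∧ dy + (-3) dx ∧ dz + (2*y + 3*z) dy ∧ dz

For a 1-form omega = sum_i f_i dx_i, the exterior derivative is
  d(omega) = sum_{i < j} (∂f_j/∂x_i - ∂f_i/∂x_j) dx_i ∧ dx_j.
  coefficient of dx ∧ dy: ∂f_2/∂x - ∂f_1/∂y = ∂(-2*y*z)/∂x - ∂(-2*y^2 + 3*z)/∂y = 4*y
  coefficient of dx ∧ dz: ∂f_3/∂x - ∂f_1/∂z = ∂(3*y*z)/∂x - ∂(-2*y^2 + 3*z)/∂z = -3
  coefficient of dy ∧ dz: ∂f_3/∂y - ∂f_2/∂z = ∂(3*y*z)/∂y - ∂(-2*y*z)/∂z = 2*y + 3*z
Assembling: d(omega) = (4*y) dx ∧ dy + (-3) dx ∧ dz + (2*y + 3*z) dy ∧ dz.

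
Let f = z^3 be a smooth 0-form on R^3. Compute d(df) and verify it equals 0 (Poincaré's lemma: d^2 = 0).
d(df) = 0

Step 1: df = sum_i (∂f/∂x_i) dx_i = (0) dx + (0) dy + (3*z^2) dz.
Step 2: Apply d again. Using the 1-form formula, the coefficient of dx ∧ dy in d(df) is ∂^2 f/∂x ∂y - ∂^2 f/∂y ∂x = (0) - (0) = 0 (equality of mixed partials for smooth f).
Similarly for dx ∧ dz and dy ∧ dz — all coefficients vanish. So d(df) = 0.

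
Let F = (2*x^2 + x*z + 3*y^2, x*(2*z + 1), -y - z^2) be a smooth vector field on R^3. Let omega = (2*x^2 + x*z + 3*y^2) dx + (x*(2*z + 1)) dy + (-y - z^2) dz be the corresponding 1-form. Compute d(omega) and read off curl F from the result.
d(omega) = (-2*x - 1) dy ∧ dz + (x) dz ∧ dx + (-6*y + 2*z + 1) dx ∧ dy; curl F = (-2*x - 1, x, -6*y + 2*z + 1)

d omega = sum_{i<j} (∂f_j/∂x_i - ∂f_i/∂x_j) dx_i ∧ dx_j. Under the identification (dy ∧ dz, dz ∧ dx, dx ∧ dy) ↔ (e_x, e_y, e_z), the coefficients are exactly the components of curl F. Compute:
  ∂R/∂y - ∂Q/∂z = (-1) - (2*x) = -2*x - 1
  ∂P/∂z - ∂R/∂x = (x) - (0) = x
  ∂Q/∂x - ∂P/∂y = (2*z + 1) - (6*y) = -6*y + 2*z + 1.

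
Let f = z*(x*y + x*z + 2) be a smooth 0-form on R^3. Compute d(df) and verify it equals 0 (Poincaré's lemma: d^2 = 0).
d(df) = 0

Step 1: df = sum_i (∂f/∂x_i) dx_i = (z*(y + z)) dx + (x*z) dy + (x*y + 2*x*z + 2) dz.
Step 2: Apply d again. Using the 1-form formula, the coefficient of dx ∧ dy in d(df) is ∂^2 f/∂x ∂y - ∂^2 f/∂y ∂x = (z) - (z) = 0 (equality of mixed partials for smooth f).
Similarly for dx ∧ dz and dy ∧ dz — all coefficients vanish. So d(df) = 0.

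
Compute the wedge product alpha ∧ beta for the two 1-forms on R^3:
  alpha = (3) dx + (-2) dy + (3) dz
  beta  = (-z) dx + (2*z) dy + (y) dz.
alpha ∧ beta = (4*z) dx ∧ dy + (3*y + 3*z) dx ∧ dz + (-2*y - 6*z) dy ∧ dz

Distribute the wedge, using dx_i ∧ dx_j = -dx_j ∧ dx_i and dx_i ∧ dx_i = 0. For each pair (i, j) with i < j, the coefficient of dx_i ∧ dx_j in alpha ∧ beta is (alpha_i * beta_j - alpha_j * beta_i). Collecting: alpha ∧ beta = (4*z) dx ∧ dy + (3*y + 3*z) dx ∧ dz + (-2*y - 6*z) dy ∧ dz.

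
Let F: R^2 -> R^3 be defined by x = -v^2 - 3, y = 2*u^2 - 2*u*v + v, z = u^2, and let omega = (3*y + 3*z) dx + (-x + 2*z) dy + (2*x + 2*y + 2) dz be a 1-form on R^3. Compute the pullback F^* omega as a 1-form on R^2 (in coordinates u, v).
F^* omega = (16*u^3 - 12*u^2*v + 4*u*v + 4*u - 2*v^3 - 6*v) du + (-4*u^3 - 18*u^2*v + 2*u^2 + 10*u*v^2 - 6*u - 5*v^2 + 3) dv

Using F^*(f dg) = (f ∘ F) d(g ∘ F), substitute each coordinate x_i by F_i(u, v) in f_i, and replace dx_i by d F_i = (∂F_i/∂u) du + (∂F_i/∂v) dv.
  For the x component: f_1(F) = 9*u^2 - 6*u*v + 3*v; d F_1 = (0) du + (-2*v) dv
  For the y component: f_2(F) = 2*u^2 + v^2 + 3; d F_2 = (4*u - 2*v) du + (1 - 2*u) dv
  For the z component: f_3(F) = 4*u^2 - 4*u*v - 2*v^2 + 2*v - 4; d F_3 = (2*u) du + (0) dv
Combining and collecting du, dv coefficients:
  coeff of du: 16*u^3 - 12*u^2*v + 4*u*v + 4*u - 2*v^3 - 6*v
  coeff of dv: -4*u^3 - 18*u^2*v + 2*u^2 + 10*u*v^2 - 6*u - 5*v^2 + 3
F^* omega = (16*u^3 - 12*u^2*v + 4*u*v + 4*u - 2*v^3 - 6*v) du + (-4*u^3 - 18*u^2*v + 2*u^2 + 10*u*v^2 - 6*u - 5*v^2 + 3) dv.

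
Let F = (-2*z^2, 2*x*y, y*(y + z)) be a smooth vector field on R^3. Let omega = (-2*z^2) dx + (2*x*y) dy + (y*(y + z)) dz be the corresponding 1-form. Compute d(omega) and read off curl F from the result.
d(omega) = (2*y + z) dy ∧ dz + (-4*z) dz ∧ dx + (2*y) dx ∧ dy; curl F = (2*y + z, -4*z, 2*y)

d omega = sum_{i<j} (∂f_j/∂x_i - ∂f_i/∂x_j) dx_i ∧ dx_j. Under the identification (dy ∧ dz, dz ∧ dx, dx ∧ dy) ↔ (e_x, e_y, e_z), the coefficients are exactly the components of curl F. Compute:
  ∂R/∂y - ∂Q/∂z = (2*y + z) - (0) = 2*y + z
  ∂P/∂z - ∂R/∂x = (-4*z) - (0) = -4*z
  ∂Q/∂x - ∂P/∂y = (2*y) - (0) = 2*y.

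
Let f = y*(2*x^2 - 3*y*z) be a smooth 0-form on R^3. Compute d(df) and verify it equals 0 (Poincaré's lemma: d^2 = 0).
d(df) = 0

Step 1: df = sum_i (∂f/∂x_i) dx_i = (4*x*y) dx + (2*x^2 - 6*y*z) dy + (-3*y^2) dz.
Step 2: Apply d again. Using the 1-form formula, the coefficient of dx ∧ dy in d(df) is ∂^2 f/∂x ∂y - ∂^2 f/∂y ∂x = (4*x) - (4*x) = 0 (equality of mixed partials for smooth f).
Similarly for dx ∧ dz and dy ∧ dz — all coefficients vanish. So d(df) = 0.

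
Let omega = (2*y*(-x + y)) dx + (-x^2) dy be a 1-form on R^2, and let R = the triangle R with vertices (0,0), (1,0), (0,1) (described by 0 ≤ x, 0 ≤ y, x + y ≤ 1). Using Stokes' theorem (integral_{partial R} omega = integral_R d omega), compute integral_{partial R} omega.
integral_(partial R) omega = -2/3

Stokes: integral_partial_R omega = integral_R d omega with d omega = (∂Q/∂x - ∂P/∂y) dx ∧ dy.
  ∂Q/∂x = -2*x
  ∂P/∂y = -2*x + 4*y
  integrand = ∂Q/∂x - ∂P/∂y = -4*y.
Integrating over R: integral_0^1 integral_0^{1-x} (-4*y) dy dx = -2/3.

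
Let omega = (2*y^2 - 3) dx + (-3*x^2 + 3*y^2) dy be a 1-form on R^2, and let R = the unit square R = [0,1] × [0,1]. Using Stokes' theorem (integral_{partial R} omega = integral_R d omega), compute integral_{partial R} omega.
integral_(partial R) omega = -5

Stokes: integral_partial_R omega = integral_R d omega with d omega = (∂Q/∂x - ∂P/∂y) dx ∧ dy.
  ∂Q/∂x = -6*x
  ∂P/∂y = 4*y
  integrand = ∂Q/∂x - ∂P/∂y = -6*x - 4*y.
Integrating over R: integral_0^1 integral_0^1 (-6*x - 4*y) dx dy = -5.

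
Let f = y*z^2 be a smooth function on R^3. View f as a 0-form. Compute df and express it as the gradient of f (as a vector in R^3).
df = (0) dx + (z^2) dy + (2*y*z) dz; grad f = (0, z^2, 2*y*z)

For a 0-form f, d f = (∂f/∂x) dx + (∂f/∂y) dy + (∂f/∂z) dz. The components of the vector representation are exactly the entries of grad f in Cartesian coordinates:
  ∂f/∂x = 0
  ∂f/∂y = z^2
  ∂f/∂z = 2*y*z.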